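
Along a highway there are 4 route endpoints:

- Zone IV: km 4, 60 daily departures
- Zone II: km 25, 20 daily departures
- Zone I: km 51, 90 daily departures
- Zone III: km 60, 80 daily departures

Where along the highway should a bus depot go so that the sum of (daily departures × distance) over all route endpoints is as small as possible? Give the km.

x = 51

For a sum of weighted absolute distances on a line, the optimum is the weighted median (not the mean). Total weight W = 250; half-weight = 125.
Sort by position and accumulate weight:
  km 4 (Zone IV, w=60) → cum 60
  km 25 (Zone II, w=20) → cum 80
  km 51 (Zone I, w=90) → cum 170  ≥ 125 → median here
  km 60 (Zone III, w=80) → cum 250
Optimal location: km 51.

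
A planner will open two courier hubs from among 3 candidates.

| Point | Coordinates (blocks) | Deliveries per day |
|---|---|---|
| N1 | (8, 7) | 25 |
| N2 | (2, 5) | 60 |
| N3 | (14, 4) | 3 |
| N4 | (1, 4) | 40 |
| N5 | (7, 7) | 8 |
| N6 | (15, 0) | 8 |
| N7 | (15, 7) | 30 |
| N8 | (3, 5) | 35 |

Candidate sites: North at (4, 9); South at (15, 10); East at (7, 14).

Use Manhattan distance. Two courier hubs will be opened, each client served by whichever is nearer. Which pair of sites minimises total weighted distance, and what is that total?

Evaluate every pair (each demand assigned to the nearer of the two):
  {North, South}: total = 1236
  {North, East}: total = 1640
  {South, East}: total = 2382
Best pair: {North, South} with total 1236.

{North, South}, total 1236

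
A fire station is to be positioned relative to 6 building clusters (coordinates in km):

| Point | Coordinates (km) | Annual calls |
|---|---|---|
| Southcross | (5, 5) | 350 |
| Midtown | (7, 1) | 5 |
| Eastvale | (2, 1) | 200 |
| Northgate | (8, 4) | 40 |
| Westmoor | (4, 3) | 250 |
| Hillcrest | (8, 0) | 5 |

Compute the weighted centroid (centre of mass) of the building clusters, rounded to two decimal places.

The minimiser of Σwᵢ‖p−pᵢ‖² is the weighted centroid p* = (Σwᵢpᵢ)/(Σwᵢ).
Σwᵢ = 850.
Σwᵢxᵢ = 350·5 + 5·7 + 200·2 + 40·8 + 250·4 + 5·8 = 3545.
Σwᵢyᵢ = 350·5 + 5·1 + 200·1 + 40·4 + 250·3 + 5·0 = 2865.
x* = 3545/850 = 4.17, y* = 2865/850 = 3.37.

(4.17, 3.37)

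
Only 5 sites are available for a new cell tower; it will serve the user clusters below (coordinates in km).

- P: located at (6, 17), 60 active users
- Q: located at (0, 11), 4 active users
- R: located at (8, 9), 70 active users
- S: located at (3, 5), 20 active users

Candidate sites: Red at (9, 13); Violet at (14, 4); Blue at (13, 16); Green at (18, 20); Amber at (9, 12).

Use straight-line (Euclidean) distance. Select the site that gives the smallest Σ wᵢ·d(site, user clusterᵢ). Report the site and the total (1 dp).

Amber, total 791.8 km

Total weighted distance at each candidate:
  Red (9, 13): total = 825.5
  Violet (14, 4): total = 1746.1
  Blue (13, 16): total = 1379.5
  Green (18, 20): total = 2287.5
  Amber (9, 12): total = 791.8
Minimum is at Amber with total 791.8 km.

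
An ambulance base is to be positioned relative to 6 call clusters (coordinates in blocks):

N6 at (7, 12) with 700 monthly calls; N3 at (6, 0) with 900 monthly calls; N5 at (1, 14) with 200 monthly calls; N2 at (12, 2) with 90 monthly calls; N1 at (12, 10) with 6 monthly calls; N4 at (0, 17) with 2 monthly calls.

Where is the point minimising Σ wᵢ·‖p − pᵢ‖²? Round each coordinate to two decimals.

The minimiser of Σwᵢ‖p−pᵢ‖² is the weighted centroid p* = (Σwᵢpᵢ)/(Σwᵢ).
Σwᵢ = 1898.
Σwᵢxᵢ = 700·7 + 900·6 + 200·1 + 90·12 + 6·12 + 2·0 = 11652.
Σwᵢyᵢ = 700·12 + 900·0 + 200·14 + 90·2 + 6·10 + 2·17 = 11474.
x* = 11652/1898 = 6.14, y* = 11474/1898 = 6.05.

(6.14, 6.05)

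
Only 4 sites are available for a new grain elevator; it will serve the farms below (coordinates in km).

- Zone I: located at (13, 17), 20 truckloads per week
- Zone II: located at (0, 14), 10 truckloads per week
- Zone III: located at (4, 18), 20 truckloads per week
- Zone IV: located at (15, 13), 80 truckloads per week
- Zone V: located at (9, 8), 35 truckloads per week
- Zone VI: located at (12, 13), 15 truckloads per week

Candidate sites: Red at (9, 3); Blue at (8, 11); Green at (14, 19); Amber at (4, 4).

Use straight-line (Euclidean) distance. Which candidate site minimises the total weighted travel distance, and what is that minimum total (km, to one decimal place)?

Blue, total 1163.1 km

Total weighted distance at each candidate:
  Red (9, 3): total = 2014.1
  Blue (8, 11): total = 1163.1
  Green (14, 19): total = 1398.8
  Amber (4, 4): total = 2245.7
Minimum is at Blue with total 1163.1 km.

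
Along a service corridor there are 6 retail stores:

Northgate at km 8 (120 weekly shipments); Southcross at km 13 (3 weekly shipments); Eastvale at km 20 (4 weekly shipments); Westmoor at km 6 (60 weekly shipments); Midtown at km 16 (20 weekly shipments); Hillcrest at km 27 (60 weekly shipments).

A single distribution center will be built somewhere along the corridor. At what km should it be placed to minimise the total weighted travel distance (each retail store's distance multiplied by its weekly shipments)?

x = 8

For a sum of weighted absolute distances on a line, the optimum is the weighted median (not the mean). Total weight W = 267; half-weight = 133.5.
Sort by position and accumulate weight:
  km 6 (Westmoor, w=60) → cum 60
  km 8 (Northgate, w=120) → cum 180  ≥ 133.5 → median here
  km 13 (Southcross, w=3) → cum 183
  km 16 (Midtown, w=20) → cum 203
  km 20 (Eastvale, w=4) → cum 207
  km 27 (Hillcrest, w=60) → cum 267
Optimal location: km 8.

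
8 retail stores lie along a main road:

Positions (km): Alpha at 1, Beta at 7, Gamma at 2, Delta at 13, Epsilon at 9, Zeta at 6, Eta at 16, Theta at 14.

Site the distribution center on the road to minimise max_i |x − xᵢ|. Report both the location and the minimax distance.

location 8.5, max distance 7.5

The 1-center on a line is the midpoint of the two extreme points: leftmost at 1, rightmost at 16.
Optimal location = (1 + 16)/2 = 8.5; maximum distance = (16 − 1)/2 = 7.5.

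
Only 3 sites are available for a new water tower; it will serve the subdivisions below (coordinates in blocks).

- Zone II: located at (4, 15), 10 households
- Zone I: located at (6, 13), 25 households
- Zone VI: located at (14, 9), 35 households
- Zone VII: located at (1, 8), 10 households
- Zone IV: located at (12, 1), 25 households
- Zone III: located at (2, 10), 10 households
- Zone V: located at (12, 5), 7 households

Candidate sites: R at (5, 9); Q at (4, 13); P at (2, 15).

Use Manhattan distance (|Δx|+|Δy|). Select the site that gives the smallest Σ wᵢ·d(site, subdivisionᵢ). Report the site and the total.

R, total 1052 blocks

Total weighted distance at each candidate:
  R (5, 9): total = 1052
  Q (4, 13): total = 1302
  P (2, 15): total = 1670
Minimum is at R with total 1052 blocks.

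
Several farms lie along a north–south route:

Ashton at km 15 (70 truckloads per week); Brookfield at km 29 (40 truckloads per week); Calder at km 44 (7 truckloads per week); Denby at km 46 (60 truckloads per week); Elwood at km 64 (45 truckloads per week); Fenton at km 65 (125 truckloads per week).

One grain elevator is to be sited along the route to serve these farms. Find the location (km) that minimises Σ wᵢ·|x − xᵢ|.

x = 46

For a sum of weighted absolute distances on a line, the optimum is the weighted median (not the mean). Total weight W = 347; half-weight = 173.5.
Sort by position and accumulate weight:
  km 15 (Ashton, w=70) → cum 70
  km 29 (Brookfield, w=40) → cum 110
  km 44 (Calder, w=7) → cum 117
  km 46 (Denby, w=60) → cum 177  ≥ 173.5 → median here
  km 64 (Elwood, w=45) → cum 222
  km 65 (Fenton, w=125) → cum 347
Optimal location: km 46.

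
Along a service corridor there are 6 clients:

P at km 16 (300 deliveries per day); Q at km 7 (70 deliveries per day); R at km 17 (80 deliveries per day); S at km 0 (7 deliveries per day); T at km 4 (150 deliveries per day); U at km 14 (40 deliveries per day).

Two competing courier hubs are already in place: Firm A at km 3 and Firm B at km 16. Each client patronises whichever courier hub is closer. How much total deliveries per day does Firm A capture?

227

The indifferent point is the midpoint (3+16)/2 = 9.5; clients left of it (closer to Firm A at 3) go to Firm A, those right go to Firm B.
  S at 0 (w=7) → Firm A
  T at 4 (w=150) → Firm A
  Q at 7 (w=70) → Firm A
  U at 14 (w=40) → Firm B
  P at 16 (w=300) → Firm B
  R at 17 (w=80) → Firm B
Firm A captures 227; Firm B captures 420.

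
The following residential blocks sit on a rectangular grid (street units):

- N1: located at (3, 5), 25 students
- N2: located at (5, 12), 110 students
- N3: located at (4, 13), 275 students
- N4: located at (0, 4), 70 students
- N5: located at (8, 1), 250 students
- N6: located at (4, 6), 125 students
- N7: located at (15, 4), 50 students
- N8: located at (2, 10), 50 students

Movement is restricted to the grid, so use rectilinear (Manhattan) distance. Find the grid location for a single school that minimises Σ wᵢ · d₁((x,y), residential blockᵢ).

(4, 6)

Manhattan distance separates: Σwᵢ(|x−xᵢ|+|y−yᵢ|) = Σwᵢ|x−xᵢ| + Σwᵢ|y−yᵢ|, so x and y are optimised independently as 1-D weighted medians.
Total weight W = 955; half = 477.5.
x-coordinate, sorted with cumulative weight:
  x=0 (N4, w=70) cum 70
  x=2 (N8, w=50) cum 120
  x=3 (N1, w=25) cum 145
  x=4 (N3, w=275) cum 420
  x=4 (N6, w=125) cum 545  ← median
  x=5 (N2, w=110) cum 655
  x=8 (N5, w=250) cum 905
  x=15 (N7, w=50) cum 955
⇒ x* = 4
y-coordinate, sorted with cumulative weight:
  y=1 (N5, w=250) cum 250
  y=4 (N4, w=70) cum 320
  y=4 (N7, w=50) cum 370
  y=5 (N1, w=25) cum 395
  y=6 (N6, w=125) cum 520  ← median
  y=10 (N8, w=50) cum 570
  y=12 (N2, w=110) cum 680
  y=13 (N3, w=275) cum 955
⇒ y* = 6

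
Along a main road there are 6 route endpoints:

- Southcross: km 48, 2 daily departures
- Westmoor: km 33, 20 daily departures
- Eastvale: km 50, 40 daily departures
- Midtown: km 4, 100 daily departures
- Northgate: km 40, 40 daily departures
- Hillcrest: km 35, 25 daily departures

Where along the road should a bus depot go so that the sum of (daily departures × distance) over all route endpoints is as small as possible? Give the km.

x = 33

For a sum of weighted absolute distances on a line, the optimum is the weighted median (not the mean). Total weight W = 227; half-weight = 113.5.
Sort by position and accumulate weight:
  km 4 (Midtown, w=100) → cum 100
  km 33 (Westmoor, w=20) → cum 120  ≥ 113.5 → median here
  km 35 (Hillcrest, w=25) → cum 145
  km 40 (Northgate, w=40) → cum 185
  km 48 (Southcross, w=2) → cum 187
  km 50 (Eastvale, w=40) → cum 227
Optimal location: km 33.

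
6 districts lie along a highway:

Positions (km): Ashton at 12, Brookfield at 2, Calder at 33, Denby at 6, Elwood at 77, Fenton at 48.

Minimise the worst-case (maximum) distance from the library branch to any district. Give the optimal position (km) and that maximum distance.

The 1-center on a line is the midpoint of the two extreme points: leftmost at 2, rightmost at 77.
Optimal location = (2 + 77)/2 = 39.5; maximum distance = (77 − 2)/2 = 37.5.

location 39.5, max distance 37.5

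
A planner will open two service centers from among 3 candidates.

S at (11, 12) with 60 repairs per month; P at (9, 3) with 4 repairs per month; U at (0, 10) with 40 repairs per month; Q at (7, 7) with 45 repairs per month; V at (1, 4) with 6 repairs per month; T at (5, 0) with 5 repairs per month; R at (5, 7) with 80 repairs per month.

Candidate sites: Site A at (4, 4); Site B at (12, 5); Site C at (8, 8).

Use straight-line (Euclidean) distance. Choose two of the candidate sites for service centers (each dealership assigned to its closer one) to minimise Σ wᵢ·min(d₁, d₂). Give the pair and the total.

{Site A, Site C}, total 964.1

Evaluate every pair (each demand assigned to the nearer of the two):
  {Site A, Site C}: total = 964.1
  {Site B, Site C}: total = 1052.0
  {Site A, Site B}: total = 1209.6
Best pair: {Site A, Site C} with total 964.1.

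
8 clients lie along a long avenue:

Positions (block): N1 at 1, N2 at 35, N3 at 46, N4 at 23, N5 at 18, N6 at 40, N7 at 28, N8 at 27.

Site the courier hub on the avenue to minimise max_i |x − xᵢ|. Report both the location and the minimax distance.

location 23.5, max distance 22.5

The 1-center on a line is the midpoint of the two extreme points: leftmost at 1, rightmost at 46.
Optimal location = (1 + 46)/2 = 23.5; maximum distance = (46 − 1)/2 = 22.5.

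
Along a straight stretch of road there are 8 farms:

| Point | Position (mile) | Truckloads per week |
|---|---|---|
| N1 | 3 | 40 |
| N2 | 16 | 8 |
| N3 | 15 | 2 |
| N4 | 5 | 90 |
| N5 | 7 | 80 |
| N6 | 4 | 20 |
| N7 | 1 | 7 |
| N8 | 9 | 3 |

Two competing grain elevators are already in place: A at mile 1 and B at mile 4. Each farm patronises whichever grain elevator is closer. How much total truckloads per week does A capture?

The indifferent point is the midpoint (1+4)/2 = 2.5; farms left of it (closer to A at 1) go to A, those right go to B.
  N7 at 1 (w=7) → A
  N1 at 3 (w=40) → B
  N6 at 4 (w=20) → B
  N4 at 5 (w=90) → B
  N5 at 7 (w=80) → B
  N8 at 9 (w=3) → B
  N3 at 15 (w=2) → B
  N2 at 16 (w=8) → B
A captures 7; B captures 243.

7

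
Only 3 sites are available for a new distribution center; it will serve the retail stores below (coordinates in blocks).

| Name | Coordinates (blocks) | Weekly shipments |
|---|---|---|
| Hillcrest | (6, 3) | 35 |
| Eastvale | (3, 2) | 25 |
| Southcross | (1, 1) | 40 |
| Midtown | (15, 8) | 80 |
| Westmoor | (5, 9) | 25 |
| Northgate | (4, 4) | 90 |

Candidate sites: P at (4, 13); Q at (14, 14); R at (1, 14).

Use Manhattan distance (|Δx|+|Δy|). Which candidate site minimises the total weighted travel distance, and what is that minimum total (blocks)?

P, total 3535 blocks

Total weighted distance at each candidate:
  P (4, 13): total = 3535
  Q (14, 14): total = 4990
  R (1, 14): total = 4425
Minimum is at P with total 3535 blocks.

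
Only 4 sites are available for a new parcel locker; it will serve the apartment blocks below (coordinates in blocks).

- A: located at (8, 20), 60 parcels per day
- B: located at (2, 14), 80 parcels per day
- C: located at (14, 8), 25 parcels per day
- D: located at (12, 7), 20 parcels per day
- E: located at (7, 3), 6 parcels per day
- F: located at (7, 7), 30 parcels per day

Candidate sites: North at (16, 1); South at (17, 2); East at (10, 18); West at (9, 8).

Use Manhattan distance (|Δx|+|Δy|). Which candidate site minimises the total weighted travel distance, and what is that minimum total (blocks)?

West, total 2157 blocks

Total weighted distance at each candidate:
  North (16, 1): total = 4721
  South (17, 2): total = 4721
  East (10, 18): total = 2338
  West (9, 8): total = 2157
Minimum is at West with total 2157 blocks.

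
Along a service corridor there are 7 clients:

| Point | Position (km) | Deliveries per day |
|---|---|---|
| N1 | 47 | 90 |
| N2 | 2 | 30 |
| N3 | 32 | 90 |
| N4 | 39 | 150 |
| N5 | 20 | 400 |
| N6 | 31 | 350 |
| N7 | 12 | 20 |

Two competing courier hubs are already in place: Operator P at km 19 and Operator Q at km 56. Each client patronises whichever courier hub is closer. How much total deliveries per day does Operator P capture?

The indifferent point is the midpoint (19+56)/2 = 37.5; clients left of it (closer to Operator P at 19) go to Operator P, those right go to Operator Q.
  N2 at 2 (w=30) → Operator P
  N7 at 12 (w=20) → Operator P
  N5 at 20 (w=400) → Operator P
  N6 at 31 (w=350) → Operator P
  N3 at 32 (w=90) → Operator P
  N4 at 39 (w=150) → Operator Q
  N1 at 47 (w=90) → Operator Q
Operator P captures 890; Operator Q captures 240.

890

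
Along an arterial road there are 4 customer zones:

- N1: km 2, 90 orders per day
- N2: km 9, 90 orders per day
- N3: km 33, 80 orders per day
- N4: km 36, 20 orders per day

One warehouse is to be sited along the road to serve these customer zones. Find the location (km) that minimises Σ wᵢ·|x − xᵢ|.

For a sum of weighted absolute distances on a line, the optimum is the weighted median (not the mean). Total weight W = 280; half-weight = 140.
Sort by position and accumulate weight:
  km 2 (N1, w=90) → cum 90
  km 9 (N2, w=90) → cum 180  ≥ 140 → median here
  km 33 (N3, w=80) → cum 260
  km 36 (N4, w=20) → cum 280
Optimal location: km 9.

x = 9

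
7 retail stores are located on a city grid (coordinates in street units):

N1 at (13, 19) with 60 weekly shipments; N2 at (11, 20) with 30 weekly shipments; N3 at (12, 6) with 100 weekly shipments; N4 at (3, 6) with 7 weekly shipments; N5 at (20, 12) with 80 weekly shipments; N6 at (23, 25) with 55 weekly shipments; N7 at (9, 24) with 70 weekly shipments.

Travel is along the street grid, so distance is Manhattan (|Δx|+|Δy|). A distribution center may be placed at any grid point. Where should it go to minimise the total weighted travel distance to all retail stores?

Manhattan distance separates: Σwᵢ(|x−xᵢ|+|y−yᵢ|) = Σwᵢ|x−xᵢ| + Σwᵢ|y−yᵢ|, so x and y are optimised independently as 1-D weighted medians.
Total weight W = 402; half = 201.
x-coordinate, sorted with cumulative weight:
  x=3 (N4, w=7) cum 7
  x=9 (N7, w=70) cum 77
  x=11 (N2, w=30) cum 107
  x=12 (N3, w=100) cum 207  ← median
  x=13 (N1, w=60) cum 267
  x=20 (N5, w=80) cum 347
  x=23 (N6, w=55) cum 402
⇒ x* = 12
y-coordinate, sorted with cumulative weight:
  y=6 (N3, w=100) cum 100
  y=6 (N4, w=7) cum 107
  y=12 (N5, w=80) cum 187
  y=19 (N1, w=60) cum 247  ← median
  y=20 (N2, w=30) cum 277
  y=24 (N7, w=70) cum 347
  y=25 (N6, w=55) cum 402
⇒ y* = 19

(12, 19)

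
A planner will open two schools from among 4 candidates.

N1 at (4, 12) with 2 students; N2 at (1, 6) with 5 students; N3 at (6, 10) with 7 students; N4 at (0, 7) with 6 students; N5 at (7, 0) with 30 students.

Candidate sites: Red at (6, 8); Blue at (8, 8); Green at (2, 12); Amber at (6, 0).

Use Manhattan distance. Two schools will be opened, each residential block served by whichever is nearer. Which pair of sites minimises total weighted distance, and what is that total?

{Red, Amber}, total 133

Evaluate every pair (each demand assigned to the nearer of the two):
  {Red, Amber}: total = 133
  {Green, Amber}: total = 153
  {Blue, Amber}: total = 173
  {Red, Green}: total = 365
  {Red, Blue}: total = 373
  {Blue, Green}: total = 379
Best pair: {Red, Amber} with total 133.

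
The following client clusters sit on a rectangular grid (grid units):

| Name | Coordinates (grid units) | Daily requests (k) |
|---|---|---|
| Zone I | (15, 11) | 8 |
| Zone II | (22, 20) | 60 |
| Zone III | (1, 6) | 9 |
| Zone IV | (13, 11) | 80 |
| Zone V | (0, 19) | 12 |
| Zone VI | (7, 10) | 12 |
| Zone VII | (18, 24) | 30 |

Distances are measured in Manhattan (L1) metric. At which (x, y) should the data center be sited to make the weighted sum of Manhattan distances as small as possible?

Manhattan distance separates: Σwᵢ(|x−xᵢ|+|y−yᵢ|) = Σwᵢ|x−xᵢ| + Σwᵢ|y−yᵢ|, so x and y are optimised independently as 1-D weighted medians.
Total weight W = 211; half = 105.5.
x-coordinate, sorted with cumulative weight:
  x=0 (Zone V, w=12) cum 12
  x=1 (Zone III, w=9) cum 21
  x=7 (Zone VI, w=12) cum 33
  x=13 (Zone IV, w=80) cum 113  ← median
  x=15 (Zone I, w=8) cum 121
  x=18 (Zone VII, w=30) cum 151
  x=22 (Zone II, w=60) cum 211
⇒ x* = 13
y-coordinate, sorted with cumulative weight:
  y=6 (Zone III, w=9) cum 9
  y=10 (Zone VI, w=12) cum 21
  y=11 (Zone I, w=8) cum 29
  y=11 (Zone IV, w=80) cum 109  ← median
  y=19 (Zone V, w=12) cum 121
  y=20 (Zone II, w=60) cum 181
  y=24 (Zone VII, w=30) cum 211
⇒ y* = 11

(13, 11)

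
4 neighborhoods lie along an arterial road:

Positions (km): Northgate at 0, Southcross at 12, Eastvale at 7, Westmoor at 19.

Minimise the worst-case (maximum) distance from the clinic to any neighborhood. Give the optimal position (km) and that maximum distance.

The 1-center on a line is the midpoint of the two extreme points: leftmost at 0, rightmost at 19.
Optimal location = (0 + 19)/2 = 9.5; maximum distance = (19 − 0)/2 = 9.5.

location 9.5, max distance 9.5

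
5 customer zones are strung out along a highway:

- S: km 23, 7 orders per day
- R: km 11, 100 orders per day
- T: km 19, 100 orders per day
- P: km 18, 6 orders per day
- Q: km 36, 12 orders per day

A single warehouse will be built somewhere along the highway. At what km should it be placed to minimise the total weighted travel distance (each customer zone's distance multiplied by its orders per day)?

x = 19

For a sum of weighted absolute distances on a line, the optimum is the weighted median (not the mean). Total weight W = 225; half-weight = 112.5.
Sort by position and accumulate weight:
  km 11 (R, w=100) → cum 100
  km 18 (P, w=6) → cum 106
  km 19 (T, w=100) → cum 206  ≥ 112.5 → median here
  km 23 (S, w=7) → cum 213
  km 36 (Q, w=12) → cum 225
Optimal location: km 19.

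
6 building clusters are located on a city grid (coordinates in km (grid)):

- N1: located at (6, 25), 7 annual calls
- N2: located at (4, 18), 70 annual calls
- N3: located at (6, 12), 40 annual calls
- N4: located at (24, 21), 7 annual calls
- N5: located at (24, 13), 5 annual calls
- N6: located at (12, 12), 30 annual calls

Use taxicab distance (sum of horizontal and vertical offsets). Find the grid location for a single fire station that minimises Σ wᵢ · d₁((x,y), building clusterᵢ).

(6, 18)

Manhattan distance separates: Σwᵢ(|x−xᵢ|+|y−yᵢ|) = Σwᵢ|x−xᵢ| + Σwᵢ|y−yᵢ|, so x and y are optimised independently as 1-D weighted medians.
Total weight W = 159; half = 79.5.
x-coordinate, sorted with cumulative weight:
  x=4 (N2, w=70) cum 70
  x=6 (N1, w=7) cum 77
  x=6 (N3, w=40) cum 117  ← median
  x=12 (N6, w=30) cum 147
  x=24 (N4, w=7) cum 154
  x=24 (N5, w=5) cum 159
⇒ x* = 6
y-coordinate, sorted with cumulative weight:
  y=12 (N3, w=40) cum 40
  y=12 (N6, w=30) cum 70
  y=13 (N5, w=5) cum 75
  y=18 (N2, w=70) cum 145  ← median
  y=21 (N4, w=7) cum 152
  y=25 (N1, w=7) cum 159
⇒ y* = 18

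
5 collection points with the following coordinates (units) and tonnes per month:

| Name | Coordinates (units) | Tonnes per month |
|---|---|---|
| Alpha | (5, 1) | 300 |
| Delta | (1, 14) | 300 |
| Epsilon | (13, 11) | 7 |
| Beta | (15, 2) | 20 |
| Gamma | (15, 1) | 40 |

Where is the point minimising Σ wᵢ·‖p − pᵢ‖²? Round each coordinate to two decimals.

(4.18, 6.98)

The minimiser of Σwᵢ‖p−pᵢ‖² is the weighted centroid p* = (Σwᵢpᵢ)/(Σwᵢ).
Σwᵢ = 667.
Σwᵢxᵢ = 300·5 + 300·1 + 7·13 + 20·15 + 40·15 = 2791.
Σwᵢyᵢ = 300·1 + 300·14 + 7·11 + 20·2 + 40·1 = 4657.
x* = 2791/667 = 4.18, y* = 4657/667 = 6.98.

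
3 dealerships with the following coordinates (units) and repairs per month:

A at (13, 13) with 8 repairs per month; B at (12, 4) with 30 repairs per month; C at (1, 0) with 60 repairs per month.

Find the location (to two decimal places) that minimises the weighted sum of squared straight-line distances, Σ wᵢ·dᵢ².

The minimiser of Σwᵢ‖p−pᵢ‖² is the weighted centroid p* = (Σwᵢpᵢ)/(Σwᵢ).
Σwᵢ = 98.
Σwᵢxᵢ = 8·13 + 30·12 + 60·1 = 524.
Σwᵢyᵢ = 8·13 + 30·4 + 60·0 = 224.
x* = 524/98 = 5.35, y* = 224/98 = 2.29.

(5.35, 2.29)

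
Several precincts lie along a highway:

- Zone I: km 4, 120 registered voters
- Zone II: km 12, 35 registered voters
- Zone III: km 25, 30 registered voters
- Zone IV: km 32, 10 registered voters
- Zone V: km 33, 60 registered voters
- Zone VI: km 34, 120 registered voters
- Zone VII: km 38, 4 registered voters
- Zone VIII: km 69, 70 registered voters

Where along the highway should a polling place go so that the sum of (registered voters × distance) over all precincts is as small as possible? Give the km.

x = 33

For a sum of weighted absolute distances on a line, the optimum is the weighted median (not the mean). Total weight W = 449; half-weight = 224.5.
Sort by position and accumulate weight:
  km 4 (Zone I, w=120) → cum 120
  km 12 (Zone II, w=35) → cum 155
  km 25 (Zone III, w=30) → cum 185
  km 32 (Zone IV, w=10) → cum 195
  km 33 (Zone V, w=60) → cum 255  ≥ 224.5 → median here
  km 34 (Zone VI, w=120) → cum 375
  km 38 (Zone VII, w=4) → cum 379
  km 69 (Zone VIII, w=70) → cum 449
Optimal location: km 33.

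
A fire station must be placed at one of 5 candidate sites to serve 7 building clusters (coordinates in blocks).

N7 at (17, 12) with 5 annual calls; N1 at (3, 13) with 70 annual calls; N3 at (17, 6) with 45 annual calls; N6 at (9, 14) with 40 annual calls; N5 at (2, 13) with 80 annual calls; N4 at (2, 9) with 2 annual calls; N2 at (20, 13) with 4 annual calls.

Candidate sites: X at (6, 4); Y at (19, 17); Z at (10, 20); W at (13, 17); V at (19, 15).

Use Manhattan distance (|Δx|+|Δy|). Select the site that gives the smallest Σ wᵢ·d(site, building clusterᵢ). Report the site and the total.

Total weighted distance at each candidate:
  X (6, 4): total = 3190
  Y (19, 17): total = 4290
  Z (10, 20): total = 3586
  W (13, 17): total = 3262
  V (19, 15): total = 3798
Minimum is at X with total 3190 blocks.

X, total 3190 blocks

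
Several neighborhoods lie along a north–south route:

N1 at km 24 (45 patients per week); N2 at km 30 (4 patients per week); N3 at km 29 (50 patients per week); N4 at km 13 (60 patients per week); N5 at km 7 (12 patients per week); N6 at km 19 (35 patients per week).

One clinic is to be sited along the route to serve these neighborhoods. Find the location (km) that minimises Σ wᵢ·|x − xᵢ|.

x = 19

For a sum of weighted absolute distances on a line, the optimum is the weighted median (not the mean). Total weight W = 206; half-weight = 103.
Sort by position and accumulate weight:
  km 7 (N5, w=12) → cum 12
  km 13 (N4, w=60) → cum 72
  km 19 (N6, w=35) → cum 107  ≥ 103 → median here
  km 24 (N1, w=45) → cum 152
  km 29 (N3, w=50) → cum 202
  km 30 (N2, w=4) → cum 206
Optimal location: km 19.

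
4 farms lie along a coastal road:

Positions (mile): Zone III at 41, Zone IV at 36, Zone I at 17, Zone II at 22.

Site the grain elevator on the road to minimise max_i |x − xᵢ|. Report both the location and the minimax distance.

The 1-center on a line is the midpoint of the two extreme points: leftmost at 17, rightmost at 41.
Optimal location = (17 + 41)/2 = 29; maximum distance = (41 − 17)/2 = 12.

location 29, max distance 12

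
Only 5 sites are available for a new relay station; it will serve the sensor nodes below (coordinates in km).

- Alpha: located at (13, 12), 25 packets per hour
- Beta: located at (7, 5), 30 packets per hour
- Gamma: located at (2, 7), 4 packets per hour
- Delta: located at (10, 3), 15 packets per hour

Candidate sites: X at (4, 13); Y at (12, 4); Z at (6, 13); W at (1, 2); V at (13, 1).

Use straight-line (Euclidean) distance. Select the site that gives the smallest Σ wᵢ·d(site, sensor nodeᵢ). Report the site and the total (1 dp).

Y, total 429.8 km

Total weighted distance at each candidate:
  X (4, 13): total = 682.9
  Y (12, 4): total = 429.8
  Z (6, 13): total = 609.0
  W (1, 2): total = 748.0
  V (13, 1): total = 595.5
Minimum is at Y with total 429.8 km.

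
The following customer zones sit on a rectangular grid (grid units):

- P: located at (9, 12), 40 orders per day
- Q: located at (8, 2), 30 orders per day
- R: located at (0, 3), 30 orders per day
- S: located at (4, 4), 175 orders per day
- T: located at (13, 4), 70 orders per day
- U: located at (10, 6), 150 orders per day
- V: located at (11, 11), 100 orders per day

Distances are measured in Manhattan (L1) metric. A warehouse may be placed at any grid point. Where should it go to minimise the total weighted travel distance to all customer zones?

Manhattan distance separates: Σwᵢ(|x−xᵢ|+|y−yᵢ|) = Σwᵢ|x−xᵢ| + Σwᵢ|y−yᵢ|, so x and y are optimised independently as 1-D weighted medians.
Total weight W = 595; half = 297.5.
x-coordinate, sorted with cumulative weight:
  x=0 (R, w=30) cum 30
  x=4 (S, w=175) cum 205
  x=8 (Q, w=30) cum 235
  x=9 (P, w=40) cum 275
  x=10 (U, w=150) cum 425  ← median
  x=11 (V, w=100) cum 525
  x=13 (T, w=70) cum 595
⇒ x* = 10
y-coordinate, sorted with cumulative weight:
  y=2 (Q, w=30) cum 30
  y=3 (R, w=30) cum 60
  y=4 (S, w=175) cum 235
  y=4 (T, w=70) cum 305  ← median
  y=6 (U, w=150) cum 455
  y=11 (V, w=100) cum 555
  y=12 (P, w=40) cum 595
⇒ y* = 4

(10, 4)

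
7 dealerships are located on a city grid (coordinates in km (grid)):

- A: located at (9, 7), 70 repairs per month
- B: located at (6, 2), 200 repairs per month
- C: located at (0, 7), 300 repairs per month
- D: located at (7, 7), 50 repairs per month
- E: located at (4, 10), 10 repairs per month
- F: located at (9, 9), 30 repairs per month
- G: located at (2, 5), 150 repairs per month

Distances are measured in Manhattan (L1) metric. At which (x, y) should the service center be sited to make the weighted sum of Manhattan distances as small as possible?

(2, 7)

Manhattan distance separates: Σwᵢ(|x−xᵢ|+|y−yᵢ|) = Σwᵢ|x−xᵢ| + Σwᵢ|y−yᵢ|, so x and y are optimised independently as 1-D weighted medians.
Total weight W = 810; half = 405.
x-coordinate, sorted with cumulative weight:
  x=0 (C, w=300) cum 300
  x=2 (G, w=150) cum 450  ← median
  x=4 (E, w=10) cum 460
  x=6 (B, w=200) cum 660
  x=7 (D, w=50) cum 710
  x=9 (A, w=70) cum 780
  x=9 (F, w=30) cum 810
⇒ x* = 2
y-coordinate, sorted with cumulative weight:
  y=2 (B, w=200) cum 200
  y=5 (G, w=150) cum 350
  y=7 (A, w=70) cum 420  ← median
  y=7 (C, w=300) cum 720
  y=7 (D, w=50) cum 770
  y=9 (F, w=30) cum 800
  y=10 (E, w=10) cum 810
⇒ y* = 7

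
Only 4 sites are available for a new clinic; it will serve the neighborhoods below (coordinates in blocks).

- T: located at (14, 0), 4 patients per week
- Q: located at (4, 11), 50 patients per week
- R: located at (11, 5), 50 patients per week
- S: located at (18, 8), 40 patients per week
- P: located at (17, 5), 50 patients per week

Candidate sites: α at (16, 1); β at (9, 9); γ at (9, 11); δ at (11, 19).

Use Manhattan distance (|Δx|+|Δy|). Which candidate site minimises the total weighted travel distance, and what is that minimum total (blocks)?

Total weighted distance at each candidate:
  α (16, 1): total = 2172
  β (9, 9): total = 1706
  γ (9, 11): total = 1894
  δ (11, 19): total = 3258
Minimum is at β with total 1706 blocks.

β, total 1706 blocks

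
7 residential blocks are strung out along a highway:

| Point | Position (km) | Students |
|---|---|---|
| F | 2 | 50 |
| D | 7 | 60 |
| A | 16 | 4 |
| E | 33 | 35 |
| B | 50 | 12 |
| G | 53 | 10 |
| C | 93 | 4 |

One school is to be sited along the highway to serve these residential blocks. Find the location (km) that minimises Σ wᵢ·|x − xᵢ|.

x = 7

For a sum of weighted absolute distances on a line, the optimum is the weighted median (not the mean). Total weight W = 175; half-weight = 87.5.
Sort by position and accumulate weight:
  km 2 (F, w=50) → cum 50
  km 7 (D, w=60) → cum 110  ≥ 87.5 → median here
  km 16 (A, w=4) → cum 114
  km 33 (E, w=35) → cum 149
  km 50 (B, w=12) → cum 161
  km 53 (G, w=10) → cum 171
  km 93 (C, w=4) → cum 175
Optimal location: km 7.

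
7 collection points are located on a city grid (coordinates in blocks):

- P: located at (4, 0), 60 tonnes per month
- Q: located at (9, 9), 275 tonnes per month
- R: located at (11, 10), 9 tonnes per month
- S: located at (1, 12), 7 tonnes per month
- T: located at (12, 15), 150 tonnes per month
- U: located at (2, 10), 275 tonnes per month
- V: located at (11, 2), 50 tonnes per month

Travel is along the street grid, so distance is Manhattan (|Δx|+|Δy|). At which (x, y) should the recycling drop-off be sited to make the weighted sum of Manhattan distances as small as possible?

(9, 10)

Manhattan distance separates: Σwᵢ(|x−xᵢ|+|y−yᵢ|) = Σwᵢ|x−xᵢ| + Σwᵢ|y−yᵢ|, so x and y are optimised independently as 1-D weighted medians.
Total weight W = 826; half = 413.
x-coordinate, sorted with cumulative weight:
  x=1 (S, w=7) cum 7
  x=2 (U, w=275) cum 282
  x=4 (P, w=60) cum 342
  x=9 (Q, w=275) cum 617  ← median
  x=11 (R, w=9) cum 626
  x=11 (V, w=50) cum 676
  x=12 (T, w=150) cum 826
⇒ x* = 9
y-coordinate, sorted with cumulative weight:
  y=0 (P, w=60) cum 60
  y=2 (V, w=50) cum 110
  y=9 (Q, w=275) cum 385
  y=10 (R, w=9) cum 394
  y=10 (U, w=275) cum 669  ← median
  y=12 (S, w=7) cum 676
  y=15 (T, w=150) cum 826
⇒ y* = 10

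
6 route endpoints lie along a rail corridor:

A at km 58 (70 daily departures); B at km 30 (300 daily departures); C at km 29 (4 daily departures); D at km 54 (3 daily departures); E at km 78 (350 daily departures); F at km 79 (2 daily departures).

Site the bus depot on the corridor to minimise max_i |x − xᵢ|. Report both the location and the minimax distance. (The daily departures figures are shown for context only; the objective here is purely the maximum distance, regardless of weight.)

The 1-center on a line is the midpoint of the two extreme points: leftmost at 29, rightmost at 79.
Optimal location = (29 + 79)/2 = 54; maximum distance = (79 − 29)/2 = 25.

location 54, max distance 25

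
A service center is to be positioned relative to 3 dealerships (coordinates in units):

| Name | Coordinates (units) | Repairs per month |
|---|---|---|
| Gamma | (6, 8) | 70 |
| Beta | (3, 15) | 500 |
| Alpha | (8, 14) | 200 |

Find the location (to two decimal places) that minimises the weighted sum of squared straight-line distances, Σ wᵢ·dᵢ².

(4.57, 14.10)

The minimiser of Σwᵢ‖p−pᵢ‖² is the weighted centroid p* = (Σwᵢpᵢ)/(Σwᵢ).
Σwᵢ = 770.
Σwᵢxᵢ = 70·6 + 500·3 + 200·8 = 3520.
Σwᵢyᵢ = 70·8 + 500·15 + 200·14 = 10860.
x* = 3520/770 = 4.57, y* = 10860/770 = 14.10.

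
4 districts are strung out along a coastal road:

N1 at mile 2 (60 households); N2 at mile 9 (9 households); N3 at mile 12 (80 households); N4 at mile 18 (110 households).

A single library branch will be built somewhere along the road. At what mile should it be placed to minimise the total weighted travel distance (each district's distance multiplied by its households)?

x = 12

For a sum of weighted absolute distances on a line, the optimum is the weighted median (not the mean). Total weight W = 259; half-weight = 129.5.
Sort by position and accumulate weight:
  mile 2 (N1, w=60) → cum 60
  mile 9 (N2, w=9) → cum 69
  mile 12 (N3, w=80) → cum 149  ≥ 129.5 → median here
  mile 18 (N4, w=110) → cum 259
Optimal location: mile 12.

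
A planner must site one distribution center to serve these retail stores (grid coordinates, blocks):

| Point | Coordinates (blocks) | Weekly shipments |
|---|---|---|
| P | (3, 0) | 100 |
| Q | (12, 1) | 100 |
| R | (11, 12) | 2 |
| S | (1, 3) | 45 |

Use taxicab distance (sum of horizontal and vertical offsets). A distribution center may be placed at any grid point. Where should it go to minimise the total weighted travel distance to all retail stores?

Manhattan distance separates: Σwᵢ(|x−xᵢ|+|y−yᵢ|) = Σwᵢ|x−xᵢ| + Σwᵢ|y−yᵢ|, so x and y are optimised independently as 1-D weighted medians.
Total weight W = 247; half = 123.5.
x-coordinate, sorted with cumulative weight:
  x=1 (S, w=45) cum 45
  x=3 (P, w=100) cum 145  ← median
  x=11 (R, w=2) cum 147
  x=12 (Q, w=100) cum 247
⇒ x* = 3
y-coordinate, sorted with cumulative weight:
  y=0 (P, w=100) cum 100
  y=1 (Q, w=100) cum 200  ← median
  y=3 (S, w=45) cum 245
  y=12 (R, w=2) cum 247
⇒ y* = 1

(3, 1)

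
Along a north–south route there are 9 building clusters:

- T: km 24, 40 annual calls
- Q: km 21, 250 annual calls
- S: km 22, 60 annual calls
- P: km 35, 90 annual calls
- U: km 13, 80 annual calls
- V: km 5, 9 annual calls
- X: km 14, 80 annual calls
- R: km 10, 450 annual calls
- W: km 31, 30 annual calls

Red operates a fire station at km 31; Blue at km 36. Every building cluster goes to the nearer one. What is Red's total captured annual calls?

999

The indifferent point is the midpoint (31+36)/2 = 33.5; building clusters left of it (closer to Red at 31) go to Red, those right go to Blue.
  V at 5 (w=9) → Red
  R at 10 (w=450) → Red
  U at 13 (w=80) → Red
  X at 14 (w=80) → Red
  Q at 21 (w=250) → Red
  S at 22 (w=60) → Red
  T at 24 (w=40) → Red
  W at 31 (w=30) → Red
  P at 35 (w=90) → Blue
Red captures 999; Blue captures 90.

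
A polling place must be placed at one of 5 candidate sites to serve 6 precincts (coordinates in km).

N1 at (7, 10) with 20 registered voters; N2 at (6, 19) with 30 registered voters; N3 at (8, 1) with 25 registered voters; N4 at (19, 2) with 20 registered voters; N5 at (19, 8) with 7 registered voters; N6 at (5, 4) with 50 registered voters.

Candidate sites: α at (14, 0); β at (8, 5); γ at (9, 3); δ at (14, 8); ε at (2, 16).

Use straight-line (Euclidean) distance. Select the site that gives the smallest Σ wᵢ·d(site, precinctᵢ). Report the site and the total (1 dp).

β, total 1092.2 km

Total weighted distance at each candidate:
  α (14, 0): total = 1680.9
  β (8, 5): total = 1092.2
  γ (9, 3): total = 1175.3
  δ (14, 8): total = 1467.8
  ε (2, 16): total = 1900.5
Minimum is at β with total 1092.2 km.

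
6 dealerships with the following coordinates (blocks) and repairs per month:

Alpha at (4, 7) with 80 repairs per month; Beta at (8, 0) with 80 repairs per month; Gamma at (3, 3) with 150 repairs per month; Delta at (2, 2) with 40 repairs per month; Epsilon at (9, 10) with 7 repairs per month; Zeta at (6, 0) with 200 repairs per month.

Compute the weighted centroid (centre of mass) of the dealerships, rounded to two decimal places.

(4.94, 2.08)

The minimiser of Σwᵢ‖p−pᵢ‖² is the weighted centroid p* = (Σwᵢpᵢ)/(Σwᵢ).
Σwᵢ = 557.
Σwᵢxᵢ = 80·4 + 80·8 + 150·3 + 40·2 + 7·9 + 200·6 = 2753.
Σwᵢyᵢ = 80·7 + 80·0 + 150·3 + 40·2 + 7·10 + 200·0 = 1160.
x* = 2753/557 = 4.94, y* = 1160/557 = 2.08.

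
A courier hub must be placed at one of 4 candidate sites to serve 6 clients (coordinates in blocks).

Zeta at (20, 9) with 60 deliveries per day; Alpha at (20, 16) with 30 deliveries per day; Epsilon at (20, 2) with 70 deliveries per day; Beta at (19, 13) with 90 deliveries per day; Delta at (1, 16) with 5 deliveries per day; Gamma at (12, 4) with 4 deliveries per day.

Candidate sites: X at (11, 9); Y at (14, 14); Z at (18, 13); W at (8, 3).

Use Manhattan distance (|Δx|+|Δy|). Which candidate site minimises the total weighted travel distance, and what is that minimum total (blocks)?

Total weighted distance at each candidate:
  X (11, 9): total = 3329
  Y (14, 14): total = 2823
  Z (18, 13): total = 1670
  W (8, 3): total = 4750
Minimum is at Z with total 1670 blocks.

Z, total 1670 blocks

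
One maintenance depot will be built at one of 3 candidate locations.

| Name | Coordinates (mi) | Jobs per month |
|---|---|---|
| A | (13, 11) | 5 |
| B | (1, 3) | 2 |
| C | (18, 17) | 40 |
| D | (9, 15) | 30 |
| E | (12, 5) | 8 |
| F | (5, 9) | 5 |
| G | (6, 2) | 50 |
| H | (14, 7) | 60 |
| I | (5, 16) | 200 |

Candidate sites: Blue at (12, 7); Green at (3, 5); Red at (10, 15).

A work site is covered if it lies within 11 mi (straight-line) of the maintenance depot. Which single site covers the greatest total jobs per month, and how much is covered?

Coverage radius r = 11 mi; a point is covered iff (Δx)²+(Δy)² ≤ 11² = 121.
  Blue (12, 7): covers {A, D, E, F, G, H} → 158
  Green (3, 5): covers {B, E, F, G} → 65
  Red (10, 15): covers {A, C, D, E, F, H, I} → 348
Maximum coverage at Red: 348 jobs per month.

Red, covering 348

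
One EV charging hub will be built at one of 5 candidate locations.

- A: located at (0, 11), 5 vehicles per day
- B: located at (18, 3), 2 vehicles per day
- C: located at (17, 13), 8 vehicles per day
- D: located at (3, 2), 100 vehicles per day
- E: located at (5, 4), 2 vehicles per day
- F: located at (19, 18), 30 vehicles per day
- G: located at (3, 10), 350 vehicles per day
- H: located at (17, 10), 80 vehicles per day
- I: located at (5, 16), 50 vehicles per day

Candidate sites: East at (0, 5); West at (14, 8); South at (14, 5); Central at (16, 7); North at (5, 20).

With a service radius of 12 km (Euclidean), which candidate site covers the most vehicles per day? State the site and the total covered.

West, covering 472

Coverage radius r = 12 km; a point is covered iff (Δx)²+(Δy)² ≤ 12² = 144.
  East (0, 5): covers {A, D, E, G} → 457
  West (14, 8): covers {B, C, E, F, G, H} → 472
  South (14, 5): covers {B, C, D, E, H} → 192
  Central (16, 7): covers {B, C, E, F, H} → 122
  North (5, 20): covers {A, G, I} → 405
Maximum coverage at West: 472 vehicles per day.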